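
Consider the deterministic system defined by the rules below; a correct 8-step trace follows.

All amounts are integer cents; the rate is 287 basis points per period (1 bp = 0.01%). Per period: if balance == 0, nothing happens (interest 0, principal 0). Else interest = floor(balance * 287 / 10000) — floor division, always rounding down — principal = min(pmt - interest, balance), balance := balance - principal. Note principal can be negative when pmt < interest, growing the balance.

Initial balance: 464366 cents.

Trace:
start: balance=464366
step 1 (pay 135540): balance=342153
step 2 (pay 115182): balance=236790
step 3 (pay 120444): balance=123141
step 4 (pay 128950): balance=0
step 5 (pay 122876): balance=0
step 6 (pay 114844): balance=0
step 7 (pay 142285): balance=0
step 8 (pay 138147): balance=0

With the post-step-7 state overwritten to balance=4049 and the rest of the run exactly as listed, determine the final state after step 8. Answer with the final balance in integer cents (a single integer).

state after step 7 := balance=4049
step 8 (pay 138147): balance=0

0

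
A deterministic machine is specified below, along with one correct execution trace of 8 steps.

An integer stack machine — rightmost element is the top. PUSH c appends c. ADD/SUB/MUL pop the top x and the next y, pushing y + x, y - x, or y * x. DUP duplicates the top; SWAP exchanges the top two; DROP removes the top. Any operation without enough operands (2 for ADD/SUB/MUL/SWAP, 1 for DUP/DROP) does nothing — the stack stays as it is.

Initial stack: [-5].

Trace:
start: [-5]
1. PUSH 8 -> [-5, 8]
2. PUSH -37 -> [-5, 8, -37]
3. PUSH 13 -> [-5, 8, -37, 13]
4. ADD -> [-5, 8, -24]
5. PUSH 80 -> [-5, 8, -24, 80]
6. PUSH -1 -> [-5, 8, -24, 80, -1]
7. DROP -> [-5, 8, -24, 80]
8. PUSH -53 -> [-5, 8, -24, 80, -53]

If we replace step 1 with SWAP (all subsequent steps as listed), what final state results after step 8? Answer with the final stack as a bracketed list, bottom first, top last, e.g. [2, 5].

(re-executing from step 1 with the substitution; state before step 1: [-5])
1. SWAP -> [-5]
2. PUSH -37 -> [-5, -37]
3. PUSH 13 -> [-5, -37, 13]
4. ADD -> [-5, -24]
5. PUSH 80 -> [-5, -24, 80]
6. PUSH -1 -> [-5, -24, 80, -1]
7. DROP -> [-5, -24, 80]
8. PUSH -53 -> [-5, -24, 80, -53]

[-5, -24, 80, -53]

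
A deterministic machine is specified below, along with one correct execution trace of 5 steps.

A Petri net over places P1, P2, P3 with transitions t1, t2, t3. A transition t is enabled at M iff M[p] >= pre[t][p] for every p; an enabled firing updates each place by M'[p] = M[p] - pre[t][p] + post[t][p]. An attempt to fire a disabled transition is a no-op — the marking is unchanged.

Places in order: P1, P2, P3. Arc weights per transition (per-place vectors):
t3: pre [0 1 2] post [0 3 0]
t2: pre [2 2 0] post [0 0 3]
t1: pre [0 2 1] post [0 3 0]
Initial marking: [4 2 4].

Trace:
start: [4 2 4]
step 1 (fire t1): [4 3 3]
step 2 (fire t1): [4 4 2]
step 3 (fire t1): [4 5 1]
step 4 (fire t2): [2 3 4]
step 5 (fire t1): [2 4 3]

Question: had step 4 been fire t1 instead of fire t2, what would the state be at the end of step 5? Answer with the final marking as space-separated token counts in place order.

4 6 0

(re-executing from step 4 with the substitution; state before step 4: [4 5 1])
step 4 (fire t1): [4 6 0]
step 5 (fire t1): [4 6 0]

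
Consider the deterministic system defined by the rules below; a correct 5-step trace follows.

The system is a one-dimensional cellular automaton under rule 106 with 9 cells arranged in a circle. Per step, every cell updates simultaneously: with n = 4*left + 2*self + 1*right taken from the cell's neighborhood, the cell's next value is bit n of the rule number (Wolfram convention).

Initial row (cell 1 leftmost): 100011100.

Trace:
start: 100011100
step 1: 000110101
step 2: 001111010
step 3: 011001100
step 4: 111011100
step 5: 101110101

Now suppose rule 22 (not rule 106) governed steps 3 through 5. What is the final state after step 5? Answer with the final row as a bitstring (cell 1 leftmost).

100101110

(re-executing steps 3..5 under rule 22; state before step 3: 001111010)
step 3: 010000011
step 4: 011000100
step 5: 100101110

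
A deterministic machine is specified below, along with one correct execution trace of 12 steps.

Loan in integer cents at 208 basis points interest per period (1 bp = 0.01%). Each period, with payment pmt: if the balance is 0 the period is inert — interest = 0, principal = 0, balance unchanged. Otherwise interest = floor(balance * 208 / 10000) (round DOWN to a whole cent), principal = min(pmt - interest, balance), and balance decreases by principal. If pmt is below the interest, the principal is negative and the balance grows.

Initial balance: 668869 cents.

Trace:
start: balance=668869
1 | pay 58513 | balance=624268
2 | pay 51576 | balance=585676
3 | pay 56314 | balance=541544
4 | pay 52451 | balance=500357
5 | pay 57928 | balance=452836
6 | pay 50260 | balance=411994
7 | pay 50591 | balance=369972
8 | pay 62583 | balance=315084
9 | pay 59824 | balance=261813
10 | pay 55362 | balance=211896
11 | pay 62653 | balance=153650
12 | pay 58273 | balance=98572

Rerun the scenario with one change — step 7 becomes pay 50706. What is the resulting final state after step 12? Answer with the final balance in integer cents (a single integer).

98446

(re-executing from step 7 with the substitution; state before step 7: balance=411994)
7 | pay 50706 | balance=369857
8 | pay 62583 | balance=314967
9 | pay 59824 | balance=261694
10 | pay 55362 | balance=211775
11 | pay 62653 | balance=153526
12 | pay 58273 | balance=98446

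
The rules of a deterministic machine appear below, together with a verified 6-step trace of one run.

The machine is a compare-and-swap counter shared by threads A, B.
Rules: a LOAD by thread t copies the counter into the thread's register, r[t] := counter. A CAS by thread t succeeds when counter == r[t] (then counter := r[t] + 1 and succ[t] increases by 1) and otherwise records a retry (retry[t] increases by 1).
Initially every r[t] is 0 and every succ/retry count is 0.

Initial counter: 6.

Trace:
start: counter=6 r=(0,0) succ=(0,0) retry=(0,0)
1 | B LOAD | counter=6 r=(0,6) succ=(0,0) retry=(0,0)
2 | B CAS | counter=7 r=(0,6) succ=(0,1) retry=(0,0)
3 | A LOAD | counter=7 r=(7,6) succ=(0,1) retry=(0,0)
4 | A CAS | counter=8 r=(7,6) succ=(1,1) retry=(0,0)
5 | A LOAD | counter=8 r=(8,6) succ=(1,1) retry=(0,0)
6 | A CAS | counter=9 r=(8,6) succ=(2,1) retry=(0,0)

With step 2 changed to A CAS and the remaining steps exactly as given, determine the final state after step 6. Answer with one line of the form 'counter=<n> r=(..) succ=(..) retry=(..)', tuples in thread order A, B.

(re-executing from step 2 with the substitution; state before step 2: counter=6 r=(0,6) succ=(0,0) retry=(0,0))
2 | A CAS | counter=6 r=(0,6) succ=(0,0) retry=(1,0)
3 | A LOAD | counter=6 r=(6,6) succ=(0,0) retry=(1,0)
4 | A CAS | counter=7 r=(6,6) succ=(1,0) retry=(1,0)
5 | A LOAD | counter=7 r=(7,6) succ=(1,0) retry=(1,0)
6 | A CAS | counter=8 r=(7,6) succ=(2,0) retry=(1,0)

counter=8 r=(7,6) succ=(2,0) retry=(1,0)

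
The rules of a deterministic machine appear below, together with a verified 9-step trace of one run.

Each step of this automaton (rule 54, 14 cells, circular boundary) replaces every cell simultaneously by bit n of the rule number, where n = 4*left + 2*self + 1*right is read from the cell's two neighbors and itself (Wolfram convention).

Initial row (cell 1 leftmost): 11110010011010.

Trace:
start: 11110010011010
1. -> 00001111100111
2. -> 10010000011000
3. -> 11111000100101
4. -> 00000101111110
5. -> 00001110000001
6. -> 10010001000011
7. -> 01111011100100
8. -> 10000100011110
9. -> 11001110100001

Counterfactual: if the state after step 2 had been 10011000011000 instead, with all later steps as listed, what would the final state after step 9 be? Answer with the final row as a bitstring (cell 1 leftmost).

state after step 2 := 10011000011000
3. -> 11100100100101
4. -> 00011111111110
5. -> 00100000000001
6. -> 11110000000011
7. -> 00001000000100
8. -> 00011100001110
9. -> 00100010010001

00100010010001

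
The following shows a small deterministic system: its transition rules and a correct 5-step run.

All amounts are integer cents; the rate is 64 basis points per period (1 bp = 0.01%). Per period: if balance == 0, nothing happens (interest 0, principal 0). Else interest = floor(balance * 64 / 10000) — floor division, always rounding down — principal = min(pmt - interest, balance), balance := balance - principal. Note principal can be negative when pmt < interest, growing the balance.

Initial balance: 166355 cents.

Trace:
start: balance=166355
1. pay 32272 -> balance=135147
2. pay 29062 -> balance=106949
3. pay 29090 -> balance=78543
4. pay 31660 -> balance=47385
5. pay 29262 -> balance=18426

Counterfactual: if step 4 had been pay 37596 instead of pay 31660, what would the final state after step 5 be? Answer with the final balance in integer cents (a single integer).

12452

(re-executing from step 4 with the substitution; state before step 4: balance=78543)
4. pay 37596 -> balance=41449
5. pay 29262 -> balance=12452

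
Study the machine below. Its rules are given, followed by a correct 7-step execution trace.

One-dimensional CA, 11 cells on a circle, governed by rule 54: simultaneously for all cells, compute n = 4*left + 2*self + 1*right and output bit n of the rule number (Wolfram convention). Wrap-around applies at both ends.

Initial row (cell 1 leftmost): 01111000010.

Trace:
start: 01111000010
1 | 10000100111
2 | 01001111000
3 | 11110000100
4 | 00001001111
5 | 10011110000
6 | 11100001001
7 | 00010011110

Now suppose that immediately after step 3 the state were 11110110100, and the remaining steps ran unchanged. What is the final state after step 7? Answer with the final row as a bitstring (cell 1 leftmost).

state after step 3 := 11110110100
4 | 00001001111
5 | 10011110000
6 | 11100001001
7 | 00010011110

00010011110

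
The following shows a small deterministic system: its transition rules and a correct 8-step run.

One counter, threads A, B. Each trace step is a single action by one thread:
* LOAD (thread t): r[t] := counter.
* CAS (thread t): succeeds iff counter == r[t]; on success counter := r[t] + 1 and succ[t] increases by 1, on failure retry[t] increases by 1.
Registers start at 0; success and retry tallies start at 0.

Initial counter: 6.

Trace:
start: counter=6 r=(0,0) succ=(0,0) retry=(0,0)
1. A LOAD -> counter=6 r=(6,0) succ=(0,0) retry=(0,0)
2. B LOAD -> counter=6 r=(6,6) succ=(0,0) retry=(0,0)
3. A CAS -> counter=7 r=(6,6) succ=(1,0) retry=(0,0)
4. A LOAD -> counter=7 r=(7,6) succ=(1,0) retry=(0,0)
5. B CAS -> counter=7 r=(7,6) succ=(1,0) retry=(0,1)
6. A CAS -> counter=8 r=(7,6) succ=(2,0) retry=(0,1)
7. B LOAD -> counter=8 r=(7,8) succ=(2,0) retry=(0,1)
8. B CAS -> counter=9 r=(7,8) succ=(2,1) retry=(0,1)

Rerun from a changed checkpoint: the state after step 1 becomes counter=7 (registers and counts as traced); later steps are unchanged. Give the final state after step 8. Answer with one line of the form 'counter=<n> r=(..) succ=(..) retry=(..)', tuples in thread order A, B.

state after step 1 := counter=7 r=(6,0) succ=(0,0) retry=(0,0)
2. B LOAD -> counter=7 r=(6,7) succ=(0,0) retry=(0,0)
3. A CAS -> counter=7 r=(6,7) succ=(0,0) retry=(1,0)
4. A LOAD -> counter=7 r=(7,7) succ=(0,0) retry=(1,0)
5. B CAS -> counter=8 r=(7,7) succ=(0,1) retry=(1,0)
6. A CAS -> counter=8 r=(7,7) succ=(0,1) retry=(2,0)
7. B LOAD -> counter=8 r=(7,8) succ=(0,1) retry=(2,0)
8. B CAS -> counter=9 r=(7,8) succ=(0,2) retry=(2,0)

counter=9 r=(7,8) succ=(0,2) retry=(2,0)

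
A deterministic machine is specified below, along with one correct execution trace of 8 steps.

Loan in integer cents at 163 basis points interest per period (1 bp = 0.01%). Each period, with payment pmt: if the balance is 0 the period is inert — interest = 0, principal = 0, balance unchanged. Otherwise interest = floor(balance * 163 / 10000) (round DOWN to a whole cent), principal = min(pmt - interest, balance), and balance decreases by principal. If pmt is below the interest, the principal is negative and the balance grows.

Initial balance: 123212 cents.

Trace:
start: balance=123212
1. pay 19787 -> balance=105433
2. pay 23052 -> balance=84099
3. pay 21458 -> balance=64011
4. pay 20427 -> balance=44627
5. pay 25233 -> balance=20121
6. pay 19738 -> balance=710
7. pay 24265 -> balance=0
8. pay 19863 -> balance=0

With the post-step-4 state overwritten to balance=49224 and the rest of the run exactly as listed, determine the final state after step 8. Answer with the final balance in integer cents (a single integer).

0

state after step 4 := balance=49224
5. pay 25233 -> balance=24793
6. pay 19738 -> balance=5459
7. pay 24265 -> balance=0
8. pay 19863 -> balance=0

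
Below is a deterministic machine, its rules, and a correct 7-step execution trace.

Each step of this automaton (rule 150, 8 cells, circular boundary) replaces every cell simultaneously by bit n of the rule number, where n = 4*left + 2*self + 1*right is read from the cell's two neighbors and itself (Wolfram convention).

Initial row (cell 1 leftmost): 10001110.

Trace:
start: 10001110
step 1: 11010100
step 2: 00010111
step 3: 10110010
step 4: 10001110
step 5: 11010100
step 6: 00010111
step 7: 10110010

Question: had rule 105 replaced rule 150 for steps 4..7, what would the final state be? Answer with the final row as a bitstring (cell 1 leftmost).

(re-executing steps 4..7 under rule 105; state before step 4: 10110010)
step 4: 01110001
step 5: 11010100
step 6: 11101000
step 7: 10110010

10110010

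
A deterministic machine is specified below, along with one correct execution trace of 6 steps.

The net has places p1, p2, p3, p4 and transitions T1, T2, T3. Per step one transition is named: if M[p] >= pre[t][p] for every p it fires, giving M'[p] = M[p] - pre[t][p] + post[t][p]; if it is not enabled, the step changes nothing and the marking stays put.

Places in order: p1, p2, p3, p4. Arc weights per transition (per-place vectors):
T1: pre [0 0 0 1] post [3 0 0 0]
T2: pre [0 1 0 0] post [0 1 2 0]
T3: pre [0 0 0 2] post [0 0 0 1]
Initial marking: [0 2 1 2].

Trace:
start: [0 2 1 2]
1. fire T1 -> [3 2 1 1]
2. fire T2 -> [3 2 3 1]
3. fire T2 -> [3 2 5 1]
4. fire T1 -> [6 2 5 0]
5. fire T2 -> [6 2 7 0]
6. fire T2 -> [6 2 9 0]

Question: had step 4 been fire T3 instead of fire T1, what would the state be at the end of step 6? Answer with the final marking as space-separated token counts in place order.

(re-executing from step 4 with the substitution; state before step 4: [3 2 5 1])
4. fire T3 -> [3 2 5 1]
5. fire T2 -> [3 2 7 1]
6. fire T2 -> [3 2 9 1]

3 2 9 1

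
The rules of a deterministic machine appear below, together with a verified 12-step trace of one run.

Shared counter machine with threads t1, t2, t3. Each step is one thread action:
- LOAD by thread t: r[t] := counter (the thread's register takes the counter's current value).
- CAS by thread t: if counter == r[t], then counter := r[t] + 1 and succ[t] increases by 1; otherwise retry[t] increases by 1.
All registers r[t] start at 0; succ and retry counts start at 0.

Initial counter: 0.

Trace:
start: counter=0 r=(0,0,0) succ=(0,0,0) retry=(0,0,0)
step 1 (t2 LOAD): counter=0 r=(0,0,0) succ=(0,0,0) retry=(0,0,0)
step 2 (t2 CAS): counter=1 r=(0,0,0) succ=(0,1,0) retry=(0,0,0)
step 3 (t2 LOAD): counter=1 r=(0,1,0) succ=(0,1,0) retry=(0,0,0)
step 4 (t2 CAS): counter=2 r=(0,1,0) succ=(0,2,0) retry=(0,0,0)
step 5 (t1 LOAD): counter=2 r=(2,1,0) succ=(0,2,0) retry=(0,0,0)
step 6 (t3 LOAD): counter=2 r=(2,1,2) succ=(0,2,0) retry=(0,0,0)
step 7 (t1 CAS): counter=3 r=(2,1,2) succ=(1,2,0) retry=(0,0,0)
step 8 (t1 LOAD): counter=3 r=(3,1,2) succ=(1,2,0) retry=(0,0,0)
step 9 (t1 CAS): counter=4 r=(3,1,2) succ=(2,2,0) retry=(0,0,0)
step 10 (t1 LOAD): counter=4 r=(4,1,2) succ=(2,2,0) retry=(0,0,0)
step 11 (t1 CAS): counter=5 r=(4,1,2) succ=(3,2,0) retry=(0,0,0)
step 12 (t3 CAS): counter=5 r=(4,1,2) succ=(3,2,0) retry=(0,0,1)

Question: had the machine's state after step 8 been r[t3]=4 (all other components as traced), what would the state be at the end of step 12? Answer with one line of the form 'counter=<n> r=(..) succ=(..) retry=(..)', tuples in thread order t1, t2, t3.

state after step 8 := counter=3 r=(3,1,4) succ=(1,2,0) retry=(0,0,0)
step 9 (t1 CAS): counter=4 r=(3,1,4) succ=(2,2,0) retry=(0,0,0)
step 10 (t1 LOAD): counter=4 r=(4,1,4) succ=(2,2,0) retry=(0,0,0)
step 11 (t1 CAS): counter=5 r=(4,1,4) succ=(3,2,0) retry=(0,0,0)
step 12 (t3 CAS): counter=5 r=(4,1,4) succ=(3,2,0) retry=(0,0,1)

counter=5 r=(4,1,4) succ=(3,2,0) retry=(0,0,1)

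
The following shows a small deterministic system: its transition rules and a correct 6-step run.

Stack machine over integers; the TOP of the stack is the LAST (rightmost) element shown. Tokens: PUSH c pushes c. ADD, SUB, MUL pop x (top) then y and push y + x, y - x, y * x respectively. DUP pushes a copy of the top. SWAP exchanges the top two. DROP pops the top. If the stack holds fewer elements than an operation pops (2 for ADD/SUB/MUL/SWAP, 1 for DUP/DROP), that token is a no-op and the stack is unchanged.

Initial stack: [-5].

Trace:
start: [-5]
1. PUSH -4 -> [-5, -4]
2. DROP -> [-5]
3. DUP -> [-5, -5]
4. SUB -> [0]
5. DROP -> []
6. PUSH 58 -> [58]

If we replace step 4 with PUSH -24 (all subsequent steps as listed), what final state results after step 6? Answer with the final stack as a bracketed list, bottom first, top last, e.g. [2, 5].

[-5, -5, 58]

(re-executing from step 4 with the substitution; state before step 4: [-5, -5])
4. PUSH -24 -> [-5, -5, -24]
5. DROP -> [-5, -5]
6. PUSH 58 -> [-5, -5, 58]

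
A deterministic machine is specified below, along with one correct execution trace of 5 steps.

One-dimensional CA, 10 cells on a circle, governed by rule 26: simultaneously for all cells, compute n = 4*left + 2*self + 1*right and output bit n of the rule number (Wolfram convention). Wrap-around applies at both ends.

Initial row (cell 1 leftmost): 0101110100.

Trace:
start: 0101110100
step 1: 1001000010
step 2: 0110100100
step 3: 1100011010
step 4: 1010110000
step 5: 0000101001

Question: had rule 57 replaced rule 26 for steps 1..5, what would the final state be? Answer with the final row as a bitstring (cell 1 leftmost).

(re-executing steps 1..5 under rule 57; state before step 1: 0101110100)
step 1: 0011001011
step 2: 1010100110
step 3: 0101010101
step 4: 1010101010
step 5: 0101010101

0101010101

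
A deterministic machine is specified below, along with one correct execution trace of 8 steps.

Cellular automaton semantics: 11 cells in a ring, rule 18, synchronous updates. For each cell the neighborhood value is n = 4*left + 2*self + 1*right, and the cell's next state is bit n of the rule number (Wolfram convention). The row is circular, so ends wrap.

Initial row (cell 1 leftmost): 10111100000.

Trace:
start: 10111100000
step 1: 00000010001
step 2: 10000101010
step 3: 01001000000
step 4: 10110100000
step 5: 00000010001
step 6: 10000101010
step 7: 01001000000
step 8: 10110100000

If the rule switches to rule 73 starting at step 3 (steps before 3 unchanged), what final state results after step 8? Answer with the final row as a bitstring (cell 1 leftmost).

(re-executing steps 3..8 under rule 73; state before step 3: 10000101010)
step 3: 00110000000
step 4: 10110111111
step 5: 10110100000
step 6: 00110001110
step 7: 10110101010
step 8: 00110000000

00110000000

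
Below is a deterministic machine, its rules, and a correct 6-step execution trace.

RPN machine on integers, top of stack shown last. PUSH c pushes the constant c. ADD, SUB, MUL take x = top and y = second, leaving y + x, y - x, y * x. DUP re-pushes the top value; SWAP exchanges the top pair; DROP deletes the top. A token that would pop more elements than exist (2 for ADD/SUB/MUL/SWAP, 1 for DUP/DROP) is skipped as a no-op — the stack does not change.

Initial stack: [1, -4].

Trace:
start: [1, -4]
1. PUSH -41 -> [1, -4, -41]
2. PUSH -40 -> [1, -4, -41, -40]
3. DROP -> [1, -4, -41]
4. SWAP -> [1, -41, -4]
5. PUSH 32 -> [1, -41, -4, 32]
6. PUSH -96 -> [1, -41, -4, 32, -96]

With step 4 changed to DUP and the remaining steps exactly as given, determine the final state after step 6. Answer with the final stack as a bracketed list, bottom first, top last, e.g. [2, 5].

[1, -4, -41, -41, 32, -96]

(re-executing from step 4 with the substitution; state before step 4: [1, -4, -41])
4. DUP -> [1, -4, -41, -41]
5. PUSH 32 -> [1, -4, -41, -41, 32]
6. PUSH -96 -> [1, -4, -41, -41, 32, -96]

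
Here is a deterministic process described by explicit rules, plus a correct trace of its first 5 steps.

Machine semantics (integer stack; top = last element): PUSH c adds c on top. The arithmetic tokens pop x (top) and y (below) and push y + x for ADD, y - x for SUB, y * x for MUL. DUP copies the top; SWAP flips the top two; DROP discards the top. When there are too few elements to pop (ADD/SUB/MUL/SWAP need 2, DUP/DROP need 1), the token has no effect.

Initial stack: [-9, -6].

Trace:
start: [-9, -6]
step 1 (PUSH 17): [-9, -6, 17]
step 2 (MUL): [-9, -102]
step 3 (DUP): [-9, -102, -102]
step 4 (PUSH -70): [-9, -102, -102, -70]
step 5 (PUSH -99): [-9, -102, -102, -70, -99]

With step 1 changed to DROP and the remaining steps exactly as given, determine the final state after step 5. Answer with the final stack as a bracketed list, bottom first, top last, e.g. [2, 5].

[-9, -9, -70, -99]

(re-executing from step 1 with the substitution; state before step 1: [-9, -6])
step 1 (DROP): [-9]
step 2 (MUL): [-9]
step 3 (DUP): [-9, -9]
step 4 (PUSH -70): [-9, -9, -70]
step 5 (PUSH -99): [-9, -9, -70, -99]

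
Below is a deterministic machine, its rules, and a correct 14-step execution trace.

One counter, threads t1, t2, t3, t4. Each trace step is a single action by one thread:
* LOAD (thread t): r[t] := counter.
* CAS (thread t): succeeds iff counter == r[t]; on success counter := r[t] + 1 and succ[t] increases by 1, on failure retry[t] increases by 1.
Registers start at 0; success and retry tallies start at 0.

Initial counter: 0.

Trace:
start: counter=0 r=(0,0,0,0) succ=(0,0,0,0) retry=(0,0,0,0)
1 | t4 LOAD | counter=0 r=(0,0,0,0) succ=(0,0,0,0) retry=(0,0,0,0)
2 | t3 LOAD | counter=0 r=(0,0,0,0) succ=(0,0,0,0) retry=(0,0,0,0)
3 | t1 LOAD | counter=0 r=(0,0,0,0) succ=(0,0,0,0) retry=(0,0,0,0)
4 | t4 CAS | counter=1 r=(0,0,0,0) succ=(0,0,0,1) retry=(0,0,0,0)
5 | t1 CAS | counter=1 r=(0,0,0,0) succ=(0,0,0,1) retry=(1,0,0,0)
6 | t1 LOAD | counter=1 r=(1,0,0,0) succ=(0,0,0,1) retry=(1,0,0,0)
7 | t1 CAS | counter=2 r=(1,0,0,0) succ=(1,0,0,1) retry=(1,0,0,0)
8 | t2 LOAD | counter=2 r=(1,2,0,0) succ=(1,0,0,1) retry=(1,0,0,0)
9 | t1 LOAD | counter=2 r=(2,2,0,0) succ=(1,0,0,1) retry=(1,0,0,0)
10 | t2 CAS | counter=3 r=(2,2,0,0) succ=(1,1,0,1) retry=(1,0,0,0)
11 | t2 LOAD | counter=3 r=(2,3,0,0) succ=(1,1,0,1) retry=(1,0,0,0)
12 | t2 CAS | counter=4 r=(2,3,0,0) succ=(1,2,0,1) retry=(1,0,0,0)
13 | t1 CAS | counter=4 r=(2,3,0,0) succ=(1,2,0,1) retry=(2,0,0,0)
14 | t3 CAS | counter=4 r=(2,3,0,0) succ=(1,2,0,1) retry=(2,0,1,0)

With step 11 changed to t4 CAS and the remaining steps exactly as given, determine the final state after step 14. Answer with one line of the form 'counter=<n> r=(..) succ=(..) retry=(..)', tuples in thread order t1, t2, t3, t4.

counter=3 r=(2,2,0,0) succ=(1,1,0,1) retry=(2,1,1,1)

(re-executing from step 11 with the substitution; state before step 11: counter=3 r=(2,2,0,0) succ=(1,1,0,1) retry=(1,0,0,0))
11 | t4 CAS | counter=3 r=(2,2,0,0) succ=(1,1,0,1) retry=(1,0,0,1)
12 | t2 CAS | counter=3 r=(2,2,0,0) succ=(1,1,0,1) retry=(1,1,0,1)
13 | t1 CAS | counter=3 r=(2,2,0,0) succ=(1,1,0,1) retry=(2,1,0,1)
14 | t3 CAS | counter=3 r=(2,2,0,0) succ=(1,1,0,1) retry=(2,1,1,1)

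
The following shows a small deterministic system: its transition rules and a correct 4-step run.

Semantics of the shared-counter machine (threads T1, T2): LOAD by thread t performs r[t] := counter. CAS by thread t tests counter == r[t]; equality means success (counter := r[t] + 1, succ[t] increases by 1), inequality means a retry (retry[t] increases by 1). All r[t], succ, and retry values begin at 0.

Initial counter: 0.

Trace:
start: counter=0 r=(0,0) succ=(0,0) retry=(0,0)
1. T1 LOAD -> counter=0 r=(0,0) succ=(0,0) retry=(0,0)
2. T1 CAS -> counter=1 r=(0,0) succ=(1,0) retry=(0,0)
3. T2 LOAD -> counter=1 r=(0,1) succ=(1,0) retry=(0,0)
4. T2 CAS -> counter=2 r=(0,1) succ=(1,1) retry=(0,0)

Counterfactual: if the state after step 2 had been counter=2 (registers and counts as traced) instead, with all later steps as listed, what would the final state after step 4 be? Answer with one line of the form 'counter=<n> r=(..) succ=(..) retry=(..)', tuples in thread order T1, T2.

counter=3 r=(0,2) succ=(1,1) retry=(0,0)

state after step 2 := counter=2 r=(0,0) succ=(1,0) retry=(0,0)
3. T2 LOAD -> counter=2 r=(0,2) succ=(1,0) retry=(0,0)
4. T2 CAS -> counter=3 r=(0,2) succ=(1,1) retry=(0,0)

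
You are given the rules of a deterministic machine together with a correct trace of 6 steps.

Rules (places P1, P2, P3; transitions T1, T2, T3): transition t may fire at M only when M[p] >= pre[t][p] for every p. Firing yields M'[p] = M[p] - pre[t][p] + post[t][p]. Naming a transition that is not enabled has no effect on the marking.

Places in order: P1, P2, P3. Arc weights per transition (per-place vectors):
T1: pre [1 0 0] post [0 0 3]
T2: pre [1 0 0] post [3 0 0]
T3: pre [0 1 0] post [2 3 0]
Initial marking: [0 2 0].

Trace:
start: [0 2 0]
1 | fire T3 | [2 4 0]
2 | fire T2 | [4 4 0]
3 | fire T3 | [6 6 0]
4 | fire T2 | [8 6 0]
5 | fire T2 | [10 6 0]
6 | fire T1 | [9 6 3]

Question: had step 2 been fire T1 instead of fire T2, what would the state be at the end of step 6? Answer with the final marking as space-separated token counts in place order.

(re-executing from step 2 with the substitution; state before step 2: [2 4 0])
2 | fire T1 | [1 4 3]
3 | fire T3 | [3 6 3]
4 | fire T2 | [5 6 3]
5 | fire T2 | [7 6 3]
6 | fire T1 | [6 6 6]

6 6 6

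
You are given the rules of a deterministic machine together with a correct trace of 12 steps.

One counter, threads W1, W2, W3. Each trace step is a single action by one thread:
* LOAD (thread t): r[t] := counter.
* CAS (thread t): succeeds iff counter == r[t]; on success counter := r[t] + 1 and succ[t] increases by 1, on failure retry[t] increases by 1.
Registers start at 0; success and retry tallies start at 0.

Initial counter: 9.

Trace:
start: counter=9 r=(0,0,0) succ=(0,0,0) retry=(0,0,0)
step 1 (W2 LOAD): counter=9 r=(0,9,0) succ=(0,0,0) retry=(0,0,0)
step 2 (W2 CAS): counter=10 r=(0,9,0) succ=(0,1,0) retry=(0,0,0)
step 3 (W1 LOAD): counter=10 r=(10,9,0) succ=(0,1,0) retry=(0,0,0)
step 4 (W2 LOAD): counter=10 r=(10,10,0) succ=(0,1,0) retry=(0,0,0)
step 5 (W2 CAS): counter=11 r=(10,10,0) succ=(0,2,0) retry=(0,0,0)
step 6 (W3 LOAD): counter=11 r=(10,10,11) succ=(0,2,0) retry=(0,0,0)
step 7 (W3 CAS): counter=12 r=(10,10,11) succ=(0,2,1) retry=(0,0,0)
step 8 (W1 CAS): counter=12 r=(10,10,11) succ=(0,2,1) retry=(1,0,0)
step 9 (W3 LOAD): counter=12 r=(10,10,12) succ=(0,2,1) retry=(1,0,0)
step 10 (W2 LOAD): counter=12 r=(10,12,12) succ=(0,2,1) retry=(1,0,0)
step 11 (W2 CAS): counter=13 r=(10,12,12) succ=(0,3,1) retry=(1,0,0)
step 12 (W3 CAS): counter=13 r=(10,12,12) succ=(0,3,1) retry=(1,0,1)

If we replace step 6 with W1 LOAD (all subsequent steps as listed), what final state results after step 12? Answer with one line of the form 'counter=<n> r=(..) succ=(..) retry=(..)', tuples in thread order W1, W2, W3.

(re-executing from step 6 with the substitution; state before step 6: counter=11 r=(10,10,0) succ=(0,2,0) retry=(0,0,0))
step 6 (W1 LOAD): counter=11 r=(11,10,0) succ=(0,2,0) retry=(0,0,0)
step 7 (W3 CAS): counter=11 r=(11,10,0) succ=(0,2,0) retry=(0,0,1)
step 8 (W1 CAS): counter=12 r=(11,10,0) succ=(1,2,0) retry=(0,0,1)
step 9 (W3 LOAD): counter=12 r=(11,10,12) succ=(1,2,0) retry=(0,0,1)
step 10 (W2 LOAD): counter=12 r=(11,12,12) succ=(1,2,0) retry=(0,0,1)
step 11 (W2 CAS): counter=13 r=(11,12,12) succ=(1,3,0) retry=(0,0,1)
step 12 (W3 CAS): counter=13 r=(11,12,12) succ=(1,3,0) retry=(0,0,2)

counter=13 r=(11,12,12) succ=(1,3,0) retry=(0,0,2)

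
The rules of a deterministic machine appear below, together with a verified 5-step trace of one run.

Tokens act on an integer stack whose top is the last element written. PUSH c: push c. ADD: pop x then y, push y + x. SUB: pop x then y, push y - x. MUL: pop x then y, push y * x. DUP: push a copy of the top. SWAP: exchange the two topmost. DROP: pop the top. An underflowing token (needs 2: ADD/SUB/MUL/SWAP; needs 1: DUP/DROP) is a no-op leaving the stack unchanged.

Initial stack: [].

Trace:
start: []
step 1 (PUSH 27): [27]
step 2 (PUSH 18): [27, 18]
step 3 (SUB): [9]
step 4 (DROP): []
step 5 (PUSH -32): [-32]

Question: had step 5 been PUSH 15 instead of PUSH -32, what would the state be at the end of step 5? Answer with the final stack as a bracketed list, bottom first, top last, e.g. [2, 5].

(re-executing from step 5 with the substitution; state before step 5: [])
step 5 (PUSH 15): [15]

[15]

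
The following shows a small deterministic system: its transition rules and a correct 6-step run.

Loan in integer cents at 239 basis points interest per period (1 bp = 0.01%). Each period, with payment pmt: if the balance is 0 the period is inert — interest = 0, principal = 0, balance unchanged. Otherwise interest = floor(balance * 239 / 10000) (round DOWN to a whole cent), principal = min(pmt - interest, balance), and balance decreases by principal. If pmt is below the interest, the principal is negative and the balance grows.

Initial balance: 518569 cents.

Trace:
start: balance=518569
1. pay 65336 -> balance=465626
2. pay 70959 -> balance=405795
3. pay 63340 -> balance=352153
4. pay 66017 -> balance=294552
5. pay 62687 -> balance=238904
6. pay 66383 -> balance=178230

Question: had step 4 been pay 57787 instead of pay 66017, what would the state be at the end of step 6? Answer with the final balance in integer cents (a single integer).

(re-executing from step 4 with the substitution; state before step 4: balance=352153)
4. pay 57787 -> balance=302782
5. pay 62687 -> balance=247331
6. pay 66383 -> balance=186859

186859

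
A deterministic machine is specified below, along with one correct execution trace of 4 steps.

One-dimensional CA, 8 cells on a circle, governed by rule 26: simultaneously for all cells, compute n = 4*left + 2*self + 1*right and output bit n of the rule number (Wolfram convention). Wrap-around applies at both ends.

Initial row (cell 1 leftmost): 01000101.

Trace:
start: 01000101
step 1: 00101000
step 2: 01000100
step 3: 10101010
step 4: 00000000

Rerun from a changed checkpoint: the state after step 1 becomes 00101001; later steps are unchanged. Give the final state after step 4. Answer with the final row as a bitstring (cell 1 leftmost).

00001011

state after step 1 := 00101001
step 2: 11000110
step 3: 10101100
step 4: 00001011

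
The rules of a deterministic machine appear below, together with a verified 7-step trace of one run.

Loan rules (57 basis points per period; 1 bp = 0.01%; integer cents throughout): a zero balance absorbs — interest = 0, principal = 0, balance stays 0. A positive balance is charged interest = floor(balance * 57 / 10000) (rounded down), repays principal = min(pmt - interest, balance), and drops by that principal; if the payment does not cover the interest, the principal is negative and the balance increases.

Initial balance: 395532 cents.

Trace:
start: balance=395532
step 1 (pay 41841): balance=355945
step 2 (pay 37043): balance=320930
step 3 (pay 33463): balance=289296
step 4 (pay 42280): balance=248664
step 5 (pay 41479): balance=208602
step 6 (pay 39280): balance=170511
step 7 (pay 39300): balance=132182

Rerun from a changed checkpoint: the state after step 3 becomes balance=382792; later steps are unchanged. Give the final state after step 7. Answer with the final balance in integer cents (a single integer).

state after step 3 := balance=382792
step 4 (pay 42280): balance=342693
step 5 (pay 41479): balance=303167
step 6 (pay 39280): balance=265615
step 7 (pay 39300): balance=227829

227829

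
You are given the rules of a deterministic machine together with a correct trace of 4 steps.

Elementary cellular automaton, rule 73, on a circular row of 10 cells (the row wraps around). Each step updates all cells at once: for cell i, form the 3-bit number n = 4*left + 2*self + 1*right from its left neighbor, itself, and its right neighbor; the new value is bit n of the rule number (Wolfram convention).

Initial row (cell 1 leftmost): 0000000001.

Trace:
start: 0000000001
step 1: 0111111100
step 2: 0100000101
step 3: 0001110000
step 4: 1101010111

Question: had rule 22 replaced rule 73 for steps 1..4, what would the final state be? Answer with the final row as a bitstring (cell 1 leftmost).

0001010000

(re-executing steps 1..4 under rule 22; state before step 1: 0000000001)
step 1: 1000000011
step 2: 0100000100
step 3: 1110001110
step 4: 0001010000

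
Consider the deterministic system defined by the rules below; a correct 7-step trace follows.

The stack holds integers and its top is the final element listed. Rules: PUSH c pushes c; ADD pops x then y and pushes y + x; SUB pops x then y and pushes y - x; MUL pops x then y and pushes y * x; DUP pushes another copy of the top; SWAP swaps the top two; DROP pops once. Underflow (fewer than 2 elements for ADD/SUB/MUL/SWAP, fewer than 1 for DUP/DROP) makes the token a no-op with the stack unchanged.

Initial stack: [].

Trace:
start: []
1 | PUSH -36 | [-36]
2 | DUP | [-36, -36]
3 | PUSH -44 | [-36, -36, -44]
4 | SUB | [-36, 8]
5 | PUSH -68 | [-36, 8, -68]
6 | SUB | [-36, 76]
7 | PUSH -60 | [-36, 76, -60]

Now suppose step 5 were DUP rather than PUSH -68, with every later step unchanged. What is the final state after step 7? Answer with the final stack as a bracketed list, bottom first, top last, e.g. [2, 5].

[-36, 0, -60]

(re-executing from step 5 with the substitution; state before step 5: [-36, 8])
5 | DUP | [-36, 8, 8]
6 | SUB | [-36, 0]
7 | PUSH -60 | [-36, 0, -60]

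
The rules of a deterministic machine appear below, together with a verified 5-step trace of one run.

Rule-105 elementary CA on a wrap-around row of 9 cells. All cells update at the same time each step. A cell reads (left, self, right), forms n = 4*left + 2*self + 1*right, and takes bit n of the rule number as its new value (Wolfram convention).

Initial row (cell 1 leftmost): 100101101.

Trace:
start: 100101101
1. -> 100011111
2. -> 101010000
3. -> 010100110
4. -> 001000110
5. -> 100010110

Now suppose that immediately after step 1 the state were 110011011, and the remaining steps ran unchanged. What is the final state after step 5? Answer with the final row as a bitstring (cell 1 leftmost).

state after step 1 := 110011011
2. -> 010011110
3. -> 000010010
4. -> 111000000
5. -> 101011110

101011110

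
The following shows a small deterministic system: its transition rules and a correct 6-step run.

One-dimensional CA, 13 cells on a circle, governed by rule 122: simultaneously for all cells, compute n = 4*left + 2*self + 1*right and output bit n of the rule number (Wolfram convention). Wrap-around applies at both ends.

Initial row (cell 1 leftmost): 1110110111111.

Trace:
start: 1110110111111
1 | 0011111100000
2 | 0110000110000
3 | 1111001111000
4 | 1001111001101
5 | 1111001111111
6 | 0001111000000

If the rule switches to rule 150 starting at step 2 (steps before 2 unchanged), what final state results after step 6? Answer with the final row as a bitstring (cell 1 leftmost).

(re-executing steps 2..6 under rule 150; state before step 2: 0011111100000)
2 | 0101111010000
3 | 1100110011000
4 | 0011001100101
5 | 1100110011101
6 | 1011001101000

1011001101000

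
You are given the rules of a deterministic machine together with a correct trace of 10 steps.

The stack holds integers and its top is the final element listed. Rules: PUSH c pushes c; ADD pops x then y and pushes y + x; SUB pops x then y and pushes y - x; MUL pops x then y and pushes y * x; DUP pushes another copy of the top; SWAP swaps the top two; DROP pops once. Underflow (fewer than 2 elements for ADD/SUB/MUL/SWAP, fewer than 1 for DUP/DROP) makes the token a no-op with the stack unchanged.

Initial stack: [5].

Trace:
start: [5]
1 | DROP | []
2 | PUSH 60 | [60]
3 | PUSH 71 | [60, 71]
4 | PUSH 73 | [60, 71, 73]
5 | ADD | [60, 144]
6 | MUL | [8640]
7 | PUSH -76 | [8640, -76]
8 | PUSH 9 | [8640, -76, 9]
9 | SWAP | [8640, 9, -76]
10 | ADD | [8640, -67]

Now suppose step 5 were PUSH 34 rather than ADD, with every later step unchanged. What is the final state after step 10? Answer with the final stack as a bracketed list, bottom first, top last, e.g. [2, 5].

(re-executing from step 5 with the substitution; state before step 5: [60, 71, 73])
5 | PUSH 34 | [60, 71, 73, 34]
6 | MUL | [60, 71, 2482]
7 | PUSH -76 | [60, 71, 2482, -76]
8 | PUSH 9 | [60, 71, 2482, -76, 9]
9 | SWAP | [60, 71, 2482, 9, -76]
10 | ADD | [60, 71, 2482, -67]

[60, 71, 2482, -67]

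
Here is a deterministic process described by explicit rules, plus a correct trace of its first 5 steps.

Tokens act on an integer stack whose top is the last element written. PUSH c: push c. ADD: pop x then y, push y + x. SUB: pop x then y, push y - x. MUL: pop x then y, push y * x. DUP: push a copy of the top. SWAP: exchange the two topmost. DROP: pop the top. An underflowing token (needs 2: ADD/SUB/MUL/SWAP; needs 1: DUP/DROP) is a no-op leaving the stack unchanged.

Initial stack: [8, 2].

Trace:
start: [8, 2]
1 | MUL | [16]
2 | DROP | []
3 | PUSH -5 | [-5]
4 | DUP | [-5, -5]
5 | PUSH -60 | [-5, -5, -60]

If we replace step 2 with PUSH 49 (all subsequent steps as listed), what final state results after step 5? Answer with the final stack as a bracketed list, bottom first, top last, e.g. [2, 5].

(re-executing from step 2 with the substitution; state before step 2: [16])
2 | PUSH 49 | [16, 49]
3 | PUSH -5 | [16, 49, -5]
4 | DUP | [16, 49, -5, -5]
5 | PUSH -60 | [16, 49, -5, -5, -60]

[16, 49, -5, -5, -60]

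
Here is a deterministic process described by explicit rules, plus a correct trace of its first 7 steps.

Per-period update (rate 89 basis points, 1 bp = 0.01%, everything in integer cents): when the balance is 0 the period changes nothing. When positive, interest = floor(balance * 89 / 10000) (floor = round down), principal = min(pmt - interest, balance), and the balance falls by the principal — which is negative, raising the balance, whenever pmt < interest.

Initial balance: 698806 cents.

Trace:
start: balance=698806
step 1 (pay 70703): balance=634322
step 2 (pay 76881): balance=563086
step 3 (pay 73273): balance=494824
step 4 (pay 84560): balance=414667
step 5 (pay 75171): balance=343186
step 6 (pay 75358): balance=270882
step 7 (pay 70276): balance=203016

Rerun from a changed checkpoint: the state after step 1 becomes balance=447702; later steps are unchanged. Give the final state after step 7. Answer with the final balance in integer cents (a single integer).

state after step 1 := balance=447702
step 2 (pay 76881): balance=374805
step 3 (pay 73273): balance=304867
step 4 (pay 84560): balance=223020
step 5 (pay 75171): balance=149833
step 6 (pay 75358): balance=75808
step 7 (pay 70276): balance=6206

6206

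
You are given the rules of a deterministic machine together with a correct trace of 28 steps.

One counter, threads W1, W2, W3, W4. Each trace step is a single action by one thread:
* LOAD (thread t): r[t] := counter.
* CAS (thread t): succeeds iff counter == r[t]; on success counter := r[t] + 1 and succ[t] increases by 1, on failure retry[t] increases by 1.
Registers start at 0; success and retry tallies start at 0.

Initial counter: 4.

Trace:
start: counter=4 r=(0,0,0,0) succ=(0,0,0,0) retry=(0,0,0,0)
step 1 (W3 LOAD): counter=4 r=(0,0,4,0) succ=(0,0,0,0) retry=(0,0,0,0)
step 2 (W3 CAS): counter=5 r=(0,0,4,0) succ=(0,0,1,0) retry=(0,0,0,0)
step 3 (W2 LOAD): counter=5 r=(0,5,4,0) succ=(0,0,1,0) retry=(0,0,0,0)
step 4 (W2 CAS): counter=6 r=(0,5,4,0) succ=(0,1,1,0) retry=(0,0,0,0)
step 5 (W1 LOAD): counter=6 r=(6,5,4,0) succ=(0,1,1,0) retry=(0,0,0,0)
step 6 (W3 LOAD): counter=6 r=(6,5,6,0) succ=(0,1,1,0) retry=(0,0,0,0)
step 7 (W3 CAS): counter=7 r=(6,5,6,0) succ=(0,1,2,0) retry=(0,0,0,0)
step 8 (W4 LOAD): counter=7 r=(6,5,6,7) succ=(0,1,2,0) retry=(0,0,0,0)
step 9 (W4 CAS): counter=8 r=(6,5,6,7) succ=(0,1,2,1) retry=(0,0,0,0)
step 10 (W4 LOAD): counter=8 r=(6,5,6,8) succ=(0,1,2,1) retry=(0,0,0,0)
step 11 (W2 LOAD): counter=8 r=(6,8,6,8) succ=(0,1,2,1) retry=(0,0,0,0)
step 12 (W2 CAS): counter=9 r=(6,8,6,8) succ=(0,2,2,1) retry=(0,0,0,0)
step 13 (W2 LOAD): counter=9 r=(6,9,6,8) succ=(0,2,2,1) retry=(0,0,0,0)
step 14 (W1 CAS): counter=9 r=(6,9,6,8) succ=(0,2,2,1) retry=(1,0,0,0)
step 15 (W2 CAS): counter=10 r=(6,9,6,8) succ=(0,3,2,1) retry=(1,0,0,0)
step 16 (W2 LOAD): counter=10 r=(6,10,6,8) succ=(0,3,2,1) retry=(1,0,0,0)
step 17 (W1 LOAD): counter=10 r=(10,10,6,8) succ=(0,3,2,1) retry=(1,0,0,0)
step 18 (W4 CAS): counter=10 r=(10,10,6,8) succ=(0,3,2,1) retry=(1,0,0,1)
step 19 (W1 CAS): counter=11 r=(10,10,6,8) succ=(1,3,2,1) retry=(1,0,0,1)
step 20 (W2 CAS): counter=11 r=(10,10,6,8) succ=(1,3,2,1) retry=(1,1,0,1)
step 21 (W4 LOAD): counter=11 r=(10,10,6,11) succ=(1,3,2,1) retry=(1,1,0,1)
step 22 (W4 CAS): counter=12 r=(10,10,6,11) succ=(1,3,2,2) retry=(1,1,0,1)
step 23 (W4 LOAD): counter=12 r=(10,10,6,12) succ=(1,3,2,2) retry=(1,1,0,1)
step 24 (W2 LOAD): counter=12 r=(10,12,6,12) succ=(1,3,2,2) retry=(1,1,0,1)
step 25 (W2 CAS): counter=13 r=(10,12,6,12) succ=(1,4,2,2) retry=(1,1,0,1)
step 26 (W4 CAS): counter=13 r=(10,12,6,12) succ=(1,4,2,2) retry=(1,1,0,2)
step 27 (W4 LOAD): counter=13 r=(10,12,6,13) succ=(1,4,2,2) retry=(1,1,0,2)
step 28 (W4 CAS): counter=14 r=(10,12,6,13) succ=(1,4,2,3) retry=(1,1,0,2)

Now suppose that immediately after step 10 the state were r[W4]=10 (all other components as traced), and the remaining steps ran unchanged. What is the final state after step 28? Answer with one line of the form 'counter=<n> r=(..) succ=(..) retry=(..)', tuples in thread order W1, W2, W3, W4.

counter=14 r=(10,12,6,13) succ=(0,4,2,4) retry=(2,1,0,1)

state after step 10 := counter=8 r=(6,5,6,10) succ=(0,1,2,1) retry=(0,0,0,0)
step 11 (W2 LOAD): counter=8 r=(6,8,6,10) succ=(0,1,2,1) retry=(0,0,0,0)
step 12 (W2 CAS): counter=9 r=(6,8,6,10) succ=(0,2,2,1) retry=(0,0,0,0)
step 13 (W2 LOAD): counter=9 r=(6,9,6,10) succ=(0,2,2,1) retry=(0,0,0,0)
step 14 (W1 CAS): counter=9 r=(6,9,6,10) succ=(0,2,2,1) retry=(1,0,0,0)
step 15 (W2 CAS): counter=10 r=(6,9,6,10) succ=(0,3,2,1) retry=(1,0,0,0)
step 16 (W2 LOAD): counter=10 r=(6,10,6,10) succ=(0,3,2,1) retry=(1,0,0,0)
step 17 (W1 LOAD): counter=10 r=(10,10,6,10) succ=(0,3,2,1) retry=(1,0,0,0)
step 18 (W4 CAS): counter=11 r=(10,10,6,10) succ=(0,3,2,2) retry=(1,0,0,0)
step 19 (W1 CAS): counter=11 r=(10,10,6,10) succ=(0,3,2,2) retry=(2,0,0,0)
step 20 (W2 CAS): counter=11 r=(10,10,6,10) succ=(0,3,2,2) retry=(2,1,0,0)
step 21 (W4 LOAD): counter=11 r=(10,10,6,11) succ=(0,3,2,2) retry=(2,1,0,0)
step 22 (W4 CAS): counter=12 r=(10,10,6,11) succ=(0,3,2,3) retry=(2,1,0,0)
step 23 (W4 LOAD): counter=12 r=(10,10,6,12) succ=(0,3,2,3) retry=(2,1,0,0)
step 24 (W2 LOAD): counter=12 r=(10,12,6,12) succ=(0,3,2,3) retry=(2,1,0,0)
step 25 (W2 CAS): counter=13 r=(10,12,6,12) succ=(0,4,2,3) retry=(2,1,0,0)
step 26 (W4 CAS): counter=13 r=(10,12,6,12) succ=(0,4,2,3) retry=(2,1,0,1)
step 27 (W4 LOAD): counter=13 r=(10,12,6,13) succ=(0,4,2,3) retry=(2,1,0,1)
step 28 (W4 CAS): counter=14 r=(10,12,6,13) succ=(0,4,2,4) retry=(2,1,0,1)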